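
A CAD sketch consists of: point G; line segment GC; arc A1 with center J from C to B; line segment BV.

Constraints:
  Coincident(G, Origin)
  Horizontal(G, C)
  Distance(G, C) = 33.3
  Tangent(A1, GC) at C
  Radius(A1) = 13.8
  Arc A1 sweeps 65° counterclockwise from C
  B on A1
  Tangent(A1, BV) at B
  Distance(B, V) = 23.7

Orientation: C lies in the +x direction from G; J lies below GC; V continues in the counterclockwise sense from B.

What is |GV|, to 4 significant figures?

31.36

On A1, C sits at bearing 90° from J; a 65° counterclockwise sweep puts B at bearing 155°, so B = J + 13.8·(cos 155°, sin 155°) = (20.79, -7.968). A1 meets BV tangentially, so JB is at right angles to BV, so BV runs along (−sin 155°, cos 155°); with |BV| = 23.7, V = (10.78, -29.45). Then |GV| = |V − G| = 31.36.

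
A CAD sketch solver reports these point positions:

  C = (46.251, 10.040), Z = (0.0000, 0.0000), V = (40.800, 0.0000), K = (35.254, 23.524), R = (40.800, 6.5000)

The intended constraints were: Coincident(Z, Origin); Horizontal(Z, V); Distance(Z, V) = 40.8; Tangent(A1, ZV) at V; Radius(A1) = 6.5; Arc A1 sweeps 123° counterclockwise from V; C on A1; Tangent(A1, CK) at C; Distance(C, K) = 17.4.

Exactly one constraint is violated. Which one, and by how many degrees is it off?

Tangent(A1, CK) at C — off by 6.20°.

Z = (0.00, 0.00) ✓; Z.y = 0.00, V.y = 0.00 ✓; |ZV| = 40.80 ✓; ∠(RV, VZ) = 90.00° ✓; |RV| = 6.500 ✓; bearing(R→C) − bearing(R→V) = 123.0° ✓; |RC| = 6.500 ✓; ∠(RC, CK) = 83.80° ✗; |CK| = 17.40 ✓.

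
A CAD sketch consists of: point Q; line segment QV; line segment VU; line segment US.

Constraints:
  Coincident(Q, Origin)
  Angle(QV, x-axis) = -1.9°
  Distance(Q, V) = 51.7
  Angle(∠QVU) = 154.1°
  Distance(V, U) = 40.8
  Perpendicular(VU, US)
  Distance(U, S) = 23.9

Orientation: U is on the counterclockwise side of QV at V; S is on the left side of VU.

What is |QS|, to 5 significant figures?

87.317

Q is at the origin; QV runs at -1.9° with length 51.7, so V = 51.7·(cos -1.9°, sin -1.9°) = (51.672, -1.7141). ∠QVU = 154.1°, so VU runs at -1.9° + (180° − 154.1°) = 24.000° from the x-axis; with |VU| = 40.8, U = V + 40.8·(cos 24.000°, sin 24.000°) = (88.944, 14.881). The perpendicularity gives US at right angles to VU; with |US| = 23.9 on the left of VU, S = U + 23.9·(-0.40674, 0.91355) = (79.223, 36.714). Then |QS| = |S − Q| = 87.317.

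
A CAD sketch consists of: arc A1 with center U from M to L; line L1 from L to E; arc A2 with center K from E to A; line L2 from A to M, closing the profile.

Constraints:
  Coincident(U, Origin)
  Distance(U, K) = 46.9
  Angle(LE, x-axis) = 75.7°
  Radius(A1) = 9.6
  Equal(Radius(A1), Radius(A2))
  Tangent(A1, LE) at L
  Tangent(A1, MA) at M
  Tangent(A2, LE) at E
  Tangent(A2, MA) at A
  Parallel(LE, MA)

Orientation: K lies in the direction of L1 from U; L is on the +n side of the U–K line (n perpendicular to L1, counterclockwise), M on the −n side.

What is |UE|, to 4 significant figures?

47.87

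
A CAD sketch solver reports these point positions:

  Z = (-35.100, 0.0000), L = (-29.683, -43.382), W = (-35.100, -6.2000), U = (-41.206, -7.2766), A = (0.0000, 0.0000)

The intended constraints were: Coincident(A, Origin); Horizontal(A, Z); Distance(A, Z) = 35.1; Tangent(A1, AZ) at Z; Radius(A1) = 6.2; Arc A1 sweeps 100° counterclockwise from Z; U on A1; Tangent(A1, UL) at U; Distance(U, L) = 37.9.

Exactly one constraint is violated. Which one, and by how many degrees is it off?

Tangent(A1, UL) at U — off by 7.70°.

A = (0.00, 0.00) ✓; A.y = 0.00, Z.y = 0.00 ✓; |AZ| = 35.10 ✓; ∠(WZ, ZA) = 90.00° ✓; |WZ| = 6.200 ✓; bearing(W→U) − bearing(W→Z) = 100.0° ✓; |WU| = 6.200 ✓; ∠(WU, UL) = 82.30° ✗; |UL| = 37.90 ✓.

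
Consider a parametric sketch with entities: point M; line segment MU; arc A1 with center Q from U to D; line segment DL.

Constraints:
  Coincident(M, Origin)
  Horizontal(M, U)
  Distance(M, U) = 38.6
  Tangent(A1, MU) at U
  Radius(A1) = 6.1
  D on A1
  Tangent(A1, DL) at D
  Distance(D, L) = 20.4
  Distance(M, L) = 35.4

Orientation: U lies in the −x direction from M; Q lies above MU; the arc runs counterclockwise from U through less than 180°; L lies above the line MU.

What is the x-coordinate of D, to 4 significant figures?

-32.81

Checks: |MU| = 38.60 ✓; |QD| = 6.100 ✓; ∠(QD, DL) = 90.00° ✓; |DL| = 20.40 ✓; |ML| = 35.40 ✓.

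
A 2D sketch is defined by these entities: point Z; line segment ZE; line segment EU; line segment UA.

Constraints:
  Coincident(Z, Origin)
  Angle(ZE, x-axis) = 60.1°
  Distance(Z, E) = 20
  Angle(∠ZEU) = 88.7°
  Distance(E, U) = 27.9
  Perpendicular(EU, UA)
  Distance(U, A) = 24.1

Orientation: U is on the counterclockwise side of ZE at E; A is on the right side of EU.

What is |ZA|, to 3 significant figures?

51.9

∠ZEU = 88.7°, so EU runs at 60.1° + (180° − 88.7°) = 151° from the x-axis; with |EU| = 27.9, U = E + 27.9·(cos 151°, sin 151°) = (-14.5, 30.7). EU is perpendicular to UA; with |UA| = 24.1 on the right of EU, A = U + 24.1·(0.479, 0.878) = (-2.99, 51.9). Then |ZA| = |A − Z| = 51.9.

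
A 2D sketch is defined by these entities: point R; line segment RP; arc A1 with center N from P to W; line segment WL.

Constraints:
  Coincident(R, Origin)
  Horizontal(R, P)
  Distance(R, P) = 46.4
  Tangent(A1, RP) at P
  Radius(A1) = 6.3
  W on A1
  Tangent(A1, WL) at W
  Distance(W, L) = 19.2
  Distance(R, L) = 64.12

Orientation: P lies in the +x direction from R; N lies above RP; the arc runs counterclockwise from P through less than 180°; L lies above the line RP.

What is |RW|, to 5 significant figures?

52.124

Checks: |NW| = 6.300 ✓; ∠(NW, WL) = 90.00° ✓; |WL| = 19.20 ✓; |RL| = 64.12 ✓.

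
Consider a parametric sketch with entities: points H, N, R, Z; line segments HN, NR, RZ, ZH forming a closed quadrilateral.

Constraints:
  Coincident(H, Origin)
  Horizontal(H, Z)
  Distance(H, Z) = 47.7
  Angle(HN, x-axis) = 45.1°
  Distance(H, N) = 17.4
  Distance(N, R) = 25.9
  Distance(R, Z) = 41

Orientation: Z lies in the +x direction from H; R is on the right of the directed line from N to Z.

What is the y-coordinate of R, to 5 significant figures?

-13.358

Checks: |NR| = 25.90 ✓; |RZ| = 41.00 ✓.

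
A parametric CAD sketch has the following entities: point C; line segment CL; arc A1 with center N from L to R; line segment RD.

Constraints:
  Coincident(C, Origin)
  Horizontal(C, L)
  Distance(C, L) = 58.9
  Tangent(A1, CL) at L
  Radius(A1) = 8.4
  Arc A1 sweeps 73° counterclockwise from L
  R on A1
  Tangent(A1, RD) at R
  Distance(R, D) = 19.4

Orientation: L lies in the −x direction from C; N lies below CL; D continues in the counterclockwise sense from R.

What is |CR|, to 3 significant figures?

67.2

C is at the origin; C and L share the same y with |CL| = 58.9 and L on the −x side, so L = (-58.9, 0.00). The tangent condition forces NL to be normal to CL, so N = L + (0, -8.4) = (-58.9, -8.40). On A1, L sits at bearing 90° from N; a 73° counterclockwise sweep puts R at bearing 163°, so R = N + 8.4·(cos 163°, sin 163°) = (-66.9, -5.94). Then |CR| = |R − C| = 67.2.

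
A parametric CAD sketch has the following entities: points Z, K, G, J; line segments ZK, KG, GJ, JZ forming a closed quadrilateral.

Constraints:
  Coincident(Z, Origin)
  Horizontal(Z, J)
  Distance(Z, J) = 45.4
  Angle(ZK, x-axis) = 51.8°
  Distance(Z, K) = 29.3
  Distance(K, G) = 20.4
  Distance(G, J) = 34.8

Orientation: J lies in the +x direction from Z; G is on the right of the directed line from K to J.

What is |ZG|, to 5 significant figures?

11.534

Checks: |KG| = 20.40 ✓; |GJ| = 34.80 ✓.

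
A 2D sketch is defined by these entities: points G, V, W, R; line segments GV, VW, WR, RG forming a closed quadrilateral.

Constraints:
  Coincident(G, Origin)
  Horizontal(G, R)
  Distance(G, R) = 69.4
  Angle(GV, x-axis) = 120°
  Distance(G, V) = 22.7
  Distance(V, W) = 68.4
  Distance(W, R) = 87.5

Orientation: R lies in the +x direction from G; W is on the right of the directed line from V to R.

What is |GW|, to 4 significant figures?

48.43

G is at the origin; G and R share the same y with |GR| = 69.4 and R in +x, so R = (69.4, 0). GV runs at 120.0° with |GV| = 22.7, so V = (-11.35, 19.66). W is determined by |VW| = 68.4 and |WR| = 87.5 together: it lies at the intersection of circle(V, 68.4) and circle(R, 87.5). With |VR| = 83.11, the foot of the radical line on VR is 23.64 from V and the perpendicular offset is √(68.4² − 23.64²) = 64.19. Taking the right-of-VR solution: W = (-3.564, -48.30).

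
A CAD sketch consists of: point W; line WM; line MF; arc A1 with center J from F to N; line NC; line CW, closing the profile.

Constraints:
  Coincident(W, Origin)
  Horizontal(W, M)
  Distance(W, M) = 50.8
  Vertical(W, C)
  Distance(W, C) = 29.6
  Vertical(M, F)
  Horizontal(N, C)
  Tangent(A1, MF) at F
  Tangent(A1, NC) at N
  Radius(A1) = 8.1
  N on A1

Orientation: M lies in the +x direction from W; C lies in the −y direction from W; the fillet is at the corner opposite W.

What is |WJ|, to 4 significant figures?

47.81

W and C share the same x with |WC| = 29.6 and C on the −y side, so C = (0.000, -29.60). The virtual corner opposite W is at (50.80, -29.60). A1 meets MF tangentially, so JF is at right angles to MF and A1 meets NC tangentially, so JN is at right angles to NC, with radius 8.1, so the center J sits 8.1 in from both sides at J = (42.70, -21.50). Then |WJ| = |J − W| = 47.81.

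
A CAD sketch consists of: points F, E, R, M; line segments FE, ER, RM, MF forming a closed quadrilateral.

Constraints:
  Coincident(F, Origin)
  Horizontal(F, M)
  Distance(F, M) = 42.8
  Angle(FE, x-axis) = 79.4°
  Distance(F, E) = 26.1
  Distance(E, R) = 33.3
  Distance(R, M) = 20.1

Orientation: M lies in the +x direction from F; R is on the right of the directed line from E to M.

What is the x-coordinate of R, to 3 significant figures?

22.8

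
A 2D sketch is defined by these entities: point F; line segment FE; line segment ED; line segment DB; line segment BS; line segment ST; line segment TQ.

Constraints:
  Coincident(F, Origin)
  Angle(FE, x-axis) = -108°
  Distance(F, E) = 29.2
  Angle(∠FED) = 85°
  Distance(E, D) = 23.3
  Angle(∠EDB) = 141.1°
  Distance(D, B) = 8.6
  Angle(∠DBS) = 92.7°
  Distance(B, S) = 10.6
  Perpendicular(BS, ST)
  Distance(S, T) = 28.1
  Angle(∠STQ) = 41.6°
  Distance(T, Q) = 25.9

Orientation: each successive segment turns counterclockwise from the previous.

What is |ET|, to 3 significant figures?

2.85

∠DBS = 92.7° gives BS at 113° from the x-axis; with |BS| = 10.6, S = (17.2, -19.5). BS is perpendicular to ST, so ST runs at -157°; with |ST| = 28.1, T = (-8.59, -30.6). Then |ET| = |T − E| = 2.85.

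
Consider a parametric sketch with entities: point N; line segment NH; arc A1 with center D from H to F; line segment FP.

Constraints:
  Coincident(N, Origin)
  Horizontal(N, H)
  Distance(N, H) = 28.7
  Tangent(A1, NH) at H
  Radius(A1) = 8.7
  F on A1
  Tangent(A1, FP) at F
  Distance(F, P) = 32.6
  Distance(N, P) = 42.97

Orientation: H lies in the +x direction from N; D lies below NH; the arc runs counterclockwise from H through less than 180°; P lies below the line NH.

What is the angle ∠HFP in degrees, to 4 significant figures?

138.7°

Checks: |DF| = 8.700 ✓; ∠(DF, FP) = 90.00° ✓; |FP| = 32.60 ✓; |NP| = 42.97 ✓.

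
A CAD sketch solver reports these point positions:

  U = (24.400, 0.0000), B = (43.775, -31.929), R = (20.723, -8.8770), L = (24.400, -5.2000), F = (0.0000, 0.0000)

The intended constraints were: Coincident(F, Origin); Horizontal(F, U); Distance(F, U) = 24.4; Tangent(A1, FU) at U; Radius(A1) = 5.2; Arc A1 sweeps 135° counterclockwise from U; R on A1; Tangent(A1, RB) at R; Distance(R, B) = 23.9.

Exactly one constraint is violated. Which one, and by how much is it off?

Distance(R, B) = 23.9 — off by 8.70.

F = (0.00, 0.00) ✓; F.y = 0.00, U.y = 0.00 ✓; |FU| = 24.40 ✓; ∠(LU, UF) = 90.00° ✓; |LU| = 5.200 ✓; bearing(L→R) − bearing(L→U) = 135.0° ✓; |LR| = 5.200 ✓; ∠(LR, RB) = 90.00° ✓; |RB| = 32.60 ✗.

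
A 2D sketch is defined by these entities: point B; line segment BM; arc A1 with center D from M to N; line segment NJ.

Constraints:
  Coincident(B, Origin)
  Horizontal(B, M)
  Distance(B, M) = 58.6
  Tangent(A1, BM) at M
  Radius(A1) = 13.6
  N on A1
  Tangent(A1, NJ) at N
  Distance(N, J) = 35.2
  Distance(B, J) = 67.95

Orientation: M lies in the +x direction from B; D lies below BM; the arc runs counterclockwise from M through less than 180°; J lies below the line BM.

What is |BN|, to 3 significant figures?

47.2

B is at the origin; BM is horizontal with |BM| = 58.6 and M on the +x side, so M = (58.6, 0.00). The tangent condition forces DM to be normal to BM, so D = M + (0, -13.6) = (58.6, -13.6). Since DN ⟂ NJ (tangency), |DJ| = √(13.6² + 35.2²) = 37.7 regardless of where N sits on A1. So J lies on both circle(B, 67.95) and circle(D, 37.7); the below-BM intersection is J = (46.7, -49.4). N is the foot of the tangent from J: N = (45.0, -14.2).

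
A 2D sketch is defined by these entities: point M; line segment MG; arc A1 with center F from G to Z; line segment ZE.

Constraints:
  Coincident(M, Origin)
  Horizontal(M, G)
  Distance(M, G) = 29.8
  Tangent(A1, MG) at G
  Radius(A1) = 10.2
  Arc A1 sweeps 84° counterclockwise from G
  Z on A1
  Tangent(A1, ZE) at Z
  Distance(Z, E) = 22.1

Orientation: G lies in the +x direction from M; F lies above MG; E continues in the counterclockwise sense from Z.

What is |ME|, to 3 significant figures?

52.5

M is at the origin; M and G share the same y with |MG| = 29.8 and G on the +x side, so G = (29.8, 0.00). A1 meets MG tangentially, so FG is at right angles to MG, so F = G + (0, 10.2) = (29.8, 10.2). On A1, G sits at bearing -90° from F; an 84° counterclockwise sweep puts Z at bearing -6°, so Z = F + 10.2·(cos -6°, sin -6°) = (39.9, 9.13). A1 meets ZE tangentially, so FZ is at right angles to ZE, so ZE runs along (−sin -6°, cos -6°); with |ZE| = 22.1, E = (42.3, 31.1). Then |ME| = |E − M| = 52.5.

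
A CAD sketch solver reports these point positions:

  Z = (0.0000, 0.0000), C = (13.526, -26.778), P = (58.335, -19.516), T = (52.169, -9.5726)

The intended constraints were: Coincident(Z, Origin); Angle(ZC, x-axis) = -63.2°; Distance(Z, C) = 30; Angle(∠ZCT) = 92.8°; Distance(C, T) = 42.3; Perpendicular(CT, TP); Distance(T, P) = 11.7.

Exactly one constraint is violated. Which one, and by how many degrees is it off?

Perpendicular(CT, TP) — off by 7.80°.

Z = (0.00, 0.00) ✓; ZC at -63.20° ✓; |ZC| = 30.00 ✓; ∠ZCT = 92.80° ✓; |CT| = 42.30 ✓; ∠(CT, TP) = 82.20° ✗; |TP| = 11.70 ✓.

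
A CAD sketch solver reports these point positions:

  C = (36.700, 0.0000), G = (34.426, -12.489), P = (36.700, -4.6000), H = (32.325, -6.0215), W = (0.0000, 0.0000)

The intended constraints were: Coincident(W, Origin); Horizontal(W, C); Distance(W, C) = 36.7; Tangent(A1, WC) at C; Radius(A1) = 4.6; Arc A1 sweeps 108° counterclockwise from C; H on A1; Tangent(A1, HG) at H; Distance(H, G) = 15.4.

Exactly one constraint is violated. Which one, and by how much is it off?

Distance(H, G) = 15.4 — off by 8.60.

W = (0.00, 0.00) ✓; W.y = 0.00, C.y = 0.00 ✓; |WC| = 36.70 ✓; ∠(PC, CW) = 90.00° ✓; |PC| = 4.600 ✓; bearing(P→H) − bearing(P→C) = 108.0° ✓; |PH| = 4.600 ✓; ∠(PH, HG) = 90.00° ✓; |HG| = 6.800 ✗.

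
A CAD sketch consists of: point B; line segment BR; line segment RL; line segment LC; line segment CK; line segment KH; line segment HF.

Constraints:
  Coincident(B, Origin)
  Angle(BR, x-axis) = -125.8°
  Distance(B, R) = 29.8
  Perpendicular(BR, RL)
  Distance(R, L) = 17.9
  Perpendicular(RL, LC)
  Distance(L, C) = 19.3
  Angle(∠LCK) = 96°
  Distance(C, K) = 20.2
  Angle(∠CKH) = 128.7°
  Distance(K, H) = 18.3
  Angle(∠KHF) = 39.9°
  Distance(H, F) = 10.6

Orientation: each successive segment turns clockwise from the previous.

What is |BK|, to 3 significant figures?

8.67

B is at the origin; BR runs at -125.8° with length 29.8, so R = (-17.4, -24.2). BR ⟂ RL, so RL runs at 144°; with |RL| = 17.9, L = (-31.9, -13.7). The perpendicularity gives LC at right angles to RL, so LC runs at 54.2°; with |LC| = 19.3, C = (-20.7, 1.95). ∠LCK = 96.0° gives CK at -29.8° from the x-axis; with |CK| = 20.2, K = (-3.13, -8.08). Then |BK| = |K − B| = 8.67.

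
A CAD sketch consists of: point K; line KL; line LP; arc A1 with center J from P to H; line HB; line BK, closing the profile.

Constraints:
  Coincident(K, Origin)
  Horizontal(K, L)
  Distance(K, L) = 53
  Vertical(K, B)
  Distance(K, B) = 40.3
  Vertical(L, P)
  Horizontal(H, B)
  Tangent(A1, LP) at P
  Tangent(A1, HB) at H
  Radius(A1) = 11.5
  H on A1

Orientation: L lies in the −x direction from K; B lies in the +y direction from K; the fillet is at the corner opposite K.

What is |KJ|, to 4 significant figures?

50.51

K is at the origin; KL is horizontal with |KL| = 53.0 and L on the −x side, so L = (-53.00, 0.000). K and B share the same x with |KB| = 40.3 and B on the +y side, so B = (0.000, 40.30). The virtual corner opposite K is at (-53.00, 40.30). A1 meets LP tangentially, so JP is at right angles to LP and the tangent condition forces JH to be normal to HB, with radius 11.5, so the center J sits 11.5 in from both sides at J = (-41.50, 28.80). Then |KJ| = |J − K| = 50.51.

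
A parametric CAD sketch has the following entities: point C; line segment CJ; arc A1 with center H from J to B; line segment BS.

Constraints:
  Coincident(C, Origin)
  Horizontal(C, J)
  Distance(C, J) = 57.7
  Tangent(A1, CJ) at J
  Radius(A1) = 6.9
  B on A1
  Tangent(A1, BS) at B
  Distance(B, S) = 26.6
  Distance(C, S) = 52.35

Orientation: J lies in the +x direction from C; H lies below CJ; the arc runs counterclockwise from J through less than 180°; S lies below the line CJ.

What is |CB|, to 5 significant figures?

51.362

C is at the origin; C and J share the same y with |CJ| = 57.7 and J on the +x side, so J = (57.700, 0.0000). Tangency of A1 to CJ means the radius HJ is perpendicular to CJ, so H = J + (0, -6.9) = (57.700, -6.9000). Since HB ⟂ BS (tangency), |HS| = √(6.9² + 26.6²) = 27.480 regardless of where B sits on A1. So S lies on both circle(C, 52.35) and circle(H, 27.480); the below-CJ intersection is S = (42.875, -30.038). B is the foot of the tangent from S: B = (51.142, -4.7555).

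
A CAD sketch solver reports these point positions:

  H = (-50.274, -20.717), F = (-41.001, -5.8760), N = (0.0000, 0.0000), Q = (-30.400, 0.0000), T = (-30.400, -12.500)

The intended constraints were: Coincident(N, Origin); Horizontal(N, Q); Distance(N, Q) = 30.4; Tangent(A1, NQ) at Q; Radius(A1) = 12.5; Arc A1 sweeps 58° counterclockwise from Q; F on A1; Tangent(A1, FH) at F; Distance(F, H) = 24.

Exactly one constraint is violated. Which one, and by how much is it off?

Distance(F, H) = 24 — off by 6.50.

N = (0.00, 0.00) ✓; N.y = 0.00, Q.y = 0.00 ✓; |NQ| = 30.40 ✓; ∠(TQ, QN) = 90.00° ✓; |TQ| = 12.50 ✓; bearing(T→F) − bearing(T→Q) = 58.00° ✓; |TF| = 12.50 ✓; ∠(TF, FH) = 90.00° ✓; |FH| = 17.50 ✗.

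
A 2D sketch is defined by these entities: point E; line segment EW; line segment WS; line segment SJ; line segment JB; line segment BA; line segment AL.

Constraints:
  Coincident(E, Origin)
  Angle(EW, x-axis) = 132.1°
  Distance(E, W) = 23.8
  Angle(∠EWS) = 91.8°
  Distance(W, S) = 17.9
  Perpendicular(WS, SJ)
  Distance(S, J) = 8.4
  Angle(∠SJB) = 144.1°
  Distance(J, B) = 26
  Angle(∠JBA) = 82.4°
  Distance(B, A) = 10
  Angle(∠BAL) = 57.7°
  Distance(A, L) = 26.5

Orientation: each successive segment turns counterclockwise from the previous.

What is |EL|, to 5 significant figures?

23.160

E is at the origin; EW runs at 132.1° with length 23.8, so W = (-15.956, 17.659). ∠EWS = 91.8° gives WS at -139.70° from the x-axis; with |WS| = 17.9, S = (-29.608, 6.0815). The perpendicularity gives SJ at right angles to WS, so SJ runs at -49.700°; with |SJ| = 8.4, J = (-24.175, -0.32493). ∠SJB = 144.1° gives JB at -13.800° from the x-axis; with |JB| = 26.0, B = (1.0746, -6.5268). ∠JBA = 82.4° gives BA at 83.800° from the x-axis; with |BA| = 10.0, A = (2.1546, 3.4147). ∠BAL = 57.7° gives AL at -153.90° from the x-axis; with |AL| = 26.5, L = (-21.643, -8.2437). Then |EL| = |L − E| = 23.160.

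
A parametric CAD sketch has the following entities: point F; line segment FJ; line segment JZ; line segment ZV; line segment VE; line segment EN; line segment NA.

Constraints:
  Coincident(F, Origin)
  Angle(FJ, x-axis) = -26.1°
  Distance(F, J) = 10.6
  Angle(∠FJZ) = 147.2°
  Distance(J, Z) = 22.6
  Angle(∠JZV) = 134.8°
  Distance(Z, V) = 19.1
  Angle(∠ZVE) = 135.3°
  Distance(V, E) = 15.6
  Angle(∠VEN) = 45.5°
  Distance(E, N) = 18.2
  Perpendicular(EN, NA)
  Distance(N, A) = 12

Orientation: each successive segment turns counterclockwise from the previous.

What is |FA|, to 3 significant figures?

40.4

F is at the origin; FJ runs at -26.1° with length 10.6, so J = (9.52, -4.66). ∠FJZ = 147.2° gives JZ at 6.70° from the x-axis; with |JZ| = 22.6, Z = (32.0, -2.03). ∠JZV = 134.8° gives ZV at 51.9° from the x-axis; with |ZV| = 19.1, V = (43.8, 13.0). ∠ZVE = 135.3° gives VE at 96.6° from the x-axis; with |VE| = 15.6, E = (42.0, 28.5). ∠VEN = 45.5° gives EN at -129° from the x-axis; with |EN| = 18.2, N = (30.5, 14.3). EN ⟂ NA, so NA runs at -38.9°; with |NA| = 12.0, A = (39.9, 6.80). Then |FA| = |A − F| = 40.4.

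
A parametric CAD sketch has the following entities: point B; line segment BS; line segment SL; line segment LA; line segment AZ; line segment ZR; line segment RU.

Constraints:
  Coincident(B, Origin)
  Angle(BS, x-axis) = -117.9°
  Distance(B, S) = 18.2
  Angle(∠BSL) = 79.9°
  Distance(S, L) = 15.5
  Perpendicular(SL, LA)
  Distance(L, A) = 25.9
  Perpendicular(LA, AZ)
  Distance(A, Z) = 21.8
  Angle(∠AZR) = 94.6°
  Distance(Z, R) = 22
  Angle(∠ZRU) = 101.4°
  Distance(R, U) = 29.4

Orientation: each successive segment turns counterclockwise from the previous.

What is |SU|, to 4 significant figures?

20.62

∠AZR = 94.6° gives ZR at -112.4° from the x-axis; with |ZR| = 22.0, R = (-14.98, -9.839). ∠ZRU = 101.4° gives RU at -33.80° from the x-axis; with |RU| = 29.4, U = (9.450, -26.19). Then |SU| = |U − S| = 20.62.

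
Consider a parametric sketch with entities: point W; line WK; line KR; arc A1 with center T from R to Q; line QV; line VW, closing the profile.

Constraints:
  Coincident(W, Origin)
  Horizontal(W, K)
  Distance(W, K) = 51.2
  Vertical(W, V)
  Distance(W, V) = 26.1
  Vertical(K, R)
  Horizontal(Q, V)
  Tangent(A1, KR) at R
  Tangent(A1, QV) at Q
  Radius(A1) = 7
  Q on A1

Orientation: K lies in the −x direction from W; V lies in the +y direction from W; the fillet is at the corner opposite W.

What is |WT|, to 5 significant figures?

48.150

W is at the origin; W and K share the same y with |WK| = 51.2 and K on the −x side, so K = (-51.200, 0.0000). W and V share the same x with |WV| = 26.1 and V on the +y side, so V = (0.0000, 26.100). The virtual corner opposite W is at (-51.200, 26.100). Since A1 is tangent to KR there, TR ⟂ KR and since A1 is tangent to QV there, TQ ⟂ QV, with radius 7.0, so the center T sits 7.0 in from both sides at T = (-44.200, 19.100). Then |WT| = |T − W| = 48.150.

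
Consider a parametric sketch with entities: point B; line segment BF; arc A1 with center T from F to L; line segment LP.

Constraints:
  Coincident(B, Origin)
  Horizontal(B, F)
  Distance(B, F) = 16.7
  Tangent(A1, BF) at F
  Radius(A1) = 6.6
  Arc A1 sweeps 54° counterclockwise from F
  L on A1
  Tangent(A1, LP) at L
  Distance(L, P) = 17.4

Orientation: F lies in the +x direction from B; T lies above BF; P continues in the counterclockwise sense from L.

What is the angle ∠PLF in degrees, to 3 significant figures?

153°

B is at the origin; B and F share the same y with |BF| = 16.7 and F on the +x side, so F = (16.7, 0.00). A1 meets BF tangentially, so TF is at right angles to BF, so T = F + (0, 6.6) = (16.7, 6.60). On A1, F sits at bearing -90° from T; a 54° counterclockwise sweep puts L at bearing -36°, so L = T + 6.6·(cos -36°, sin -36°) = (22.0, 2.72). Tangency of A1 to LP means the radius TL is perpendicular to LP, so LP runs along (−sin -36°, cos -36°); with |LP| = 17.4, P = (32.3, 16.8). Then cos ∠PLF = LP·LF / (|LP||LF|), giving 153°.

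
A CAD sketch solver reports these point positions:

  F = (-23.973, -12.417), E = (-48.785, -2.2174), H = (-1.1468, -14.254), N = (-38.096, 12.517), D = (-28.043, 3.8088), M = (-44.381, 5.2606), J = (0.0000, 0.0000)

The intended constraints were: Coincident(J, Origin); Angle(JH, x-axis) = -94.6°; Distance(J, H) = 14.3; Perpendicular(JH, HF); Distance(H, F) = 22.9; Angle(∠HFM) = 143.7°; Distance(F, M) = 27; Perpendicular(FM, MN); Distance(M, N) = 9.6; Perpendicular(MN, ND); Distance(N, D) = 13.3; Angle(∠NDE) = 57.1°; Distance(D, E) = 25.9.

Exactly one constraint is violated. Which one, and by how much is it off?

Distance(D, E) = 25.9 — off by 4.30.

J = (0.00, 0.00) ✓; JH at -94.60° ✓; |JH| = 14.30 ✓; ∠(JH, HF) = 90.00° ✓; |HF| = 22.90 ✓; ∠HFM = 143.7° ✓; |FM| = 27.00 ✓; ∠(FM, MN) = 90.00° ✓; |MN| = 9.600 ✓; ∠(MN, ND) = 90.00° ✓; |ND| = 13.30 ✓; ∠NDE = 57.10° ✓; |DE| = 21.60 ✗.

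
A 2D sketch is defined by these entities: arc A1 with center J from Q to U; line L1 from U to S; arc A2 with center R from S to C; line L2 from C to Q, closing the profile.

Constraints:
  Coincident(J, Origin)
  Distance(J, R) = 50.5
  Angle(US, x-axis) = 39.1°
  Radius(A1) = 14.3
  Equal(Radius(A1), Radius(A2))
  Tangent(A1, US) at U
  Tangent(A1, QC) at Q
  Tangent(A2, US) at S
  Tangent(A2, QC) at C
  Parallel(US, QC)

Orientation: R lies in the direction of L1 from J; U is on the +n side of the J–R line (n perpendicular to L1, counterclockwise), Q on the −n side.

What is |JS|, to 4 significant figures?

52.49

The slot axis is L1's direction at 39.1°, so u = (cos 39.1°, sin 39.1°) = (0.7760, 0.6307) and n = (−sin 39.1°, cos 39.1°) = (-0.6307, 0.7760). J is at the origin and R lies 50.5 along u from J, so R = 50.5·u = (39.19, 31.85). Tangency of A1 to both parallel lines with radius 14.3 puts U and Q at J ± 14.3·n: U = (-9.019, 11.10), Q = (9.019, -11.10). Equal radii place S and C the same way about R: S = R + 14.3·n = (30.17, 42.95), C = R − 14.3·n = (48.21, 20.75). Then |JS| = |S − J| = 52.49.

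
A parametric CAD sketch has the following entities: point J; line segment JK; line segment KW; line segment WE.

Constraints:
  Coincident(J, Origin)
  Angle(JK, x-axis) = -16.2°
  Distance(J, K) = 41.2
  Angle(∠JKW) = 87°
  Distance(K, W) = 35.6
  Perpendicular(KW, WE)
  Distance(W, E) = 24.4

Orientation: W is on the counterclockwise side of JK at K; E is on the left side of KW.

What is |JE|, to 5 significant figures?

37.401

J is at the origin; JK runs at -16.2° with length 41.2, so K = 41.2·(cos -16.2°, sin -16.2°) = (39.564, -11.494). ∠JKW = 87.0°, so KW runs at -16.2° + (180° − 87.0°) = 76.800° from the x-axis; with |KW| = 35.6, W = K + 35.6·(cos 76.800°, sin 76.800°) = (47.693, 23.165). KW is perpendicular to WE; with |WE| = 24.4 on the left of KW, E = W + 24.4·(-0.97358, 0.22835) = (23.938, 28.737). Then |JE| = |E − J| = 37.401.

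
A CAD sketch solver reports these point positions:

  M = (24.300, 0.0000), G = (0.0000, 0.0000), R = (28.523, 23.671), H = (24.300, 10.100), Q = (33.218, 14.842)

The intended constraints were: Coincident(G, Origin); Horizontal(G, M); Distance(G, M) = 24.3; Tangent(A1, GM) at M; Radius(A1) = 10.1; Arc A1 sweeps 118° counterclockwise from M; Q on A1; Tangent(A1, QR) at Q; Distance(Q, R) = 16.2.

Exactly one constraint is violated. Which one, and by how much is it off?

Distance(Q, R) = 16.2 — off by 6.20.

G = (0.00, 0.00) ✓; G.y = 0.00, M.y = 0.00 ✓; |GM| = 24.30 ✓; ∠(HM, MG) = 90.00° ✓; |HM| = 10.10 ✓; bearing(H→Q) − bearing(H→M) = 118.0° ✓; |HQ| = 10.10 ✓; ∠(HQ, QR) = 90.00° ✓; |QR| = 10.00 ✗.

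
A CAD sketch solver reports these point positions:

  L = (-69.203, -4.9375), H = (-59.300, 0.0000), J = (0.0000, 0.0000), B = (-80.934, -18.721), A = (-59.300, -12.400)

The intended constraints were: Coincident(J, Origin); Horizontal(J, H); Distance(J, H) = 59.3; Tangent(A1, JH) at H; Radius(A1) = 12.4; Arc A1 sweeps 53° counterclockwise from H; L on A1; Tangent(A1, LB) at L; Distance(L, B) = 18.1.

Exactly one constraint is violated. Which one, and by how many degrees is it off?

Tangent(A1, LB) at L — off by 3.40°.

J = (0.00, 0.00) ✓; J.y = 0.00, H.y = 0.00 ✓; |JH| = 59.30 ✓; ∠(AH, HJ) = 90.00° ✓; |AH| = 12.40 ✓; bearing(A→L) − bearing(A→H) = 53.00° ✓; |AL| = 12.40 ✓; ∠(AL, LB) = 93.40° ✗; |LB| = 18.10 ✓.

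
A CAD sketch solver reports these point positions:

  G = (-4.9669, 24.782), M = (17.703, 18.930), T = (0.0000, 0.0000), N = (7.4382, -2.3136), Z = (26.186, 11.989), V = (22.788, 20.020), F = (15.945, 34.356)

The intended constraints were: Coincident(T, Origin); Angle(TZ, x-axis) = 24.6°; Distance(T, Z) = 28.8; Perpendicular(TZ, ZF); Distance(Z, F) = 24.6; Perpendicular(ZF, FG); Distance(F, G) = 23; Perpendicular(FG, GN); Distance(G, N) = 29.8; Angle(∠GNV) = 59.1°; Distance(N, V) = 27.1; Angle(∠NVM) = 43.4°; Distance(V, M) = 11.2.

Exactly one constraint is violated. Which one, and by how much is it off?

Distance(V, M) = 11.2 — off by 6.00.

T = (0.00, 0.00) ✓; TZ at 24.60° ✓; |TZ| = 28.80 ✓; ∠(TZ, ZF) = 90.00° ✓; |ZF| = 24.60 ✓; ∠(ZF, FG) = 90.00° ✓; |FG| = 23.00 ✓; ∠(FG, GN) = 90.00° ✓; |GN| = 29.80 ✓; ∠GNV = 59.10° ✓; |NV| = 27.10 ✓; ∠NVM = 43.40° ✓; |VM| = 5.201 ✗.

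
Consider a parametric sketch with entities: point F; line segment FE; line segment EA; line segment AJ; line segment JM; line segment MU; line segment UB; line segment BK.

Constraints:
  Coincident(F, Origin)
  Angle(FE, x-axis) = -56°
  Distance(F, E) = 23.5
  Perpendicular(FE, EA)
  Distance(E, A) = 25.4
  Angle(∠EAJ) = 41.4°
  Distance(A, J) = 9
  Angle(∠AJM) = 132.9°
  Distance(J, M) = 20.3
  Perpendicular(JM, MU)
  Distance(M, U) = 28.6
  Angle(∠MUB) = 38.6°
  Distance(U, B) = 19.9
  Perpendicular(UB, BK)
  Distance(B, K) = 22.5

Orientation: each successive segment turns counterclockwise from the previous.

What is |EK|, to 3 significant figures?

8.10

F is at the origin; FE runs at -56.0° with length 23.5, so E = (13.1, -19.5). FE ⟂ EA, so EA runs at 34.0°; with |EA| = 25.4, A = (34.2, -5.28). ∠EAJ = 41.4° gives AJ at 173° from the x-axis; with |AJ| = 9.0, J = (25.3, -4.12). ∠AJM = 132.9° gives JM at -140° from the x-axis; with |JM| = 20.3, M = (9.65, -17.1). JM ⟂ MU, so MU runs at -50.3°; with |MU| = 28.6, U = (27.9, -39.1). ∠MUB = 38.6° gives UB at 91.1° from the x-axis; with |UB| = 19.9, B = (27.5, -19.2). UB is perpendicular to BK, so BK runs at -179°; with |BK| = 22.5, K = (5.05, -19.6). Then |EK| = |K − E| = 8.10.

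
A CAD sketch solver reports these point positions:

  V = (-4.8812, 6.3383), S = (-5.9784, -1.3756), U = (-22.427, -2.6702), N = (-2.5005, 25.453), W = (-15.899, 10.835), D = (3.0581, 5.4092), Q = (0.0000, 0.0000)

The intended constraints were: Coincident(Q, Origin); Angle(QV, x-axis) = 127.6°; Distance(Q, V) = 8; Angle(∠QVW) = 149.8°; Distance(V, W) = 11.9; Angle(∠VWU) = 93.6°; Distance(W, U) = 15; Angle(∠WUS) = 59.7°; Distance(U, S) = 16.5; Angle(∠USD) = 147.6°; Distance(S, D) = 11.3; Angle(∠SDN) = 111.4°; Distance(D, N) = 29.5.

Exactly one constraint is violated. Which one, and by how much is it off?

Distance(D, N) = 29.5 — off by 8.70.

Q = (0.00, 0.00) ✓; QV at 127.6° ✓; |QV| = 8.000 ✓; ∠QVW = 149.8° ✓; |VW| = 11.90 ✓; ∠VWU = 93.60° ✓; |WU| = 15.00 ✓; ∠WUS = 59.70° ✓; |US| = 16.50 ✓; ∠USD = 147.6° ✓; |SD| = 11.30 ✓; ∠SDN = 111.4° ✓; |DN| = 20.80 ✗.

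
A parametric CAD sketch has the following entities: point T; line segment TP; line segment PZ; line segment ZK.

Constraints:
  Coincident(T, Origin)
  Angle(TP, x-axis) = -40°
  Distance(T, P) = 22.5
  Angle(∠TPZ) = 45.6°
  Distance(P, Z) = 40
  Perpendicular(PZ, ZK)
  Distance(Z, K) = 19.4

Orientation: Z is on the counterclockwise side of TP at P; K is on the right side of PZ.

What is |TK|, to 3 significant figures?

43.0

T is at the origin; TP runs at -40.0° with length 22.5, so P = 22.5·(cos -40.0°, sin -40.0°) = (17.2, -14.5). ∠TPZ = 45.6°, so PZ runs at -40.0° + (180° − 45.6°) = 94.4° from the x-axis; with |PZ| = 40.0, Z = P + 40.0·(cos 94.4°, sin 94.4°) = (14.2, 25.4). PZ is perpendicular to ZK; with |ZK| = 19.4 on the right of PZ, K = Z + 19.4·(0.997, 0.0767) = (33.5, 26.9). Then |TK| = |K − T| = 43.0.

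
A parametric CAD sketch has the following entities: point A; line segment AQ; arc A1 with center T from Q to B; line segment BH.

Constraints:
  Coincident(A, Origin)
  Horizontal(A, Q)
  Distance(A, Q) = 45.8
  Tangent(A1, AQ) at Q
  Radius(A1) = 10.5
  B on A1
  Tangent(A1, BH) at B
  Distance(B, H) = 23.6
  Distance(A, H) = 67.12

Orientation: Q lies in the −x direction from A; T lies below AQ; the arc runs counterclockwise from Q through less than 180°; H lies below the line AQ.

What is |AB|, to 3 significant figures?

57.1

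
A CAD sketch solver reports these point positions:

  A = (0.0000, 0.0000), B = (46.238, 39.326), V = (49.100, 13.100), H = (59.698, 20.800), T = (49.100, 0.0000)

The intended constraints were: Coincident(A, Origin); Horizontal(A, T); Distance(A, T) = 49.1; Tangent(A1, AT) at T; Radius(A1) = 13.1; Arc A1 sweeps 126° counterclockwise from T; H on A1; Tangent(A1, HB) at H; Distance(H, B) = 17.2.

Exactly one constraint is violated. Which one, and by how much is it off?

Distance(H, B) = 17.2 — off by 5.70.

A = (0.00, 0.00) ✓; A.y = 0.00, T.y = 0.00 ✓; |AT| = 49.10 ✓; ∠(VT, TA) = 90.00° ✓; |VT| = 13.10 ✓; bearing(V→H) − bearing(V→T) = 126.0° ✓; |VH| = 13.10 ✓; ∠(VH, HB) = 90.00° ✓; |HB| = 22.90 ✗.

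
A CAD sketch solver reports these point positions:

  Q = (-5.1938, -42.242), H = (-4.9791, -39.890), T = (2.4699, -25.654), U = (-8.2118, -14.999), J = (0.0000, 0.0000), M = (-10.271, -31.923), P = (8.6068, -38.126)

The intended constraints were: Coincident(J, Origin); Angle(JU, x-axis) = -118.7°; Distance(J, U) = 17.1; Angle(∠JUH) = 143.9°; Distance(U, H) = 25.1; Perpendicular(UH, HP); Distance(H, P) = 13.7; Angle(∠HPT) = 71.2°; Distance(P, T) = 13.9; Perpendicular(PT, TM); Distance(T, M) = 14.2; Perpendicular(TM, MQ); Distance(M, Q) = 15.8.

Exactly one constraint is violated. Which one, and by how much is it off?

Distance(M, Q) = 15.8 — off by 4.30.

J = (0.00, 0.00) ✓; JU at -118.7° ✓; |JU| = 17.10 ✓; ∠JUH = 143.9° ✓; |UH| = 25.10 ✓; ∠(UH, HP) = 90.00° ✓; |HP| = 13.70 ✓; ∠HPT = 71.20° ✓; |PT| = 13.90 ✓; ∠(PT, TM) = 90.00° ✓; |TM| = 14.20 ✓; ∠(TM, MQ) = 90.00° ✓; |MQ| = 11.50 ✗.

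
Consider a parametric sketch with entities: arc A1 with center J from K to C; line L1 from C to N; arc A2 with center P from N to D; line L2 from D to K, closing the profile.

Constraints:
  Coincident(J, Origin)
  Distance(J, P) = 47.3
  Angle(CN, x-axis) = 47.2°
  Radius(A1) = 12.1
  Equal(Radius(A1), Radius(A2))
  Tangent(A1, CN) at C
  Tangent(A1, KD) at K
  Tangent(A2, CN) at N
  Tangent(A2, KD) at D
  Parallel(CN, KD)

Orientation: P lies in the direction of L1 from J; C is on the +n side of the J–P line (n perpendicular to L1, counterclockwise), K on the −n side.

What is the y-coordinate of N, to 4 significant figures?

42.93

Tangency of A1 to both parallel lines with radius 12.1 puts C and K at J ± 12.1·n: C = (-8.878, 8.221), K = (8.878, -8.221). Equal radii place N and D the same way about P: N = P + 12.1·n = (23.26, 42.93), D = P − 12.1·n = (41.02, 26.48). So N.y = 42.93.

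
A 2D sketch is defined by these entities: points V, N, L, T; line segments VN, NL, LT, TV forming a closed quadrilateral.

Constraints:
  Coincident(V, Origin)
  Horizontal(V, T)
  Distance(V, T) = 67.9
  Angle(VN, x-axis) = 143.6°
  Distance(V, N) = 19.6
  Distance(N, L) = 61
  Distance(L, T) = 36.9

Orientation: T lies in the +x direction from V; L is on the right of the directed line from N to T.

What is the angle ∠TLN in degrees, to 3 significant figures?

117°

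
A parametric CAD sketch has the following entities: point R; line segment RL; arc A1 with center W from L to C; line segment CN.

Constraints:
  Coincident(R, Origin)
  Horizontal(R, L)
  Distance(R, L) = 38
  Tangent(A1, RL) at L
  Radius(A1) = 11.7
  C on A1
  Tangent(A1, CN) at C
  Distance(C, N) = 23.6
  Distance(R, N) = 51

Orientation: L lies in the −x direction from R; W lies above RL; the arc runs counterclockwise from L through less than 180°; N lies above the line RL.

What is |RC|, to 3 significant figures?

31.0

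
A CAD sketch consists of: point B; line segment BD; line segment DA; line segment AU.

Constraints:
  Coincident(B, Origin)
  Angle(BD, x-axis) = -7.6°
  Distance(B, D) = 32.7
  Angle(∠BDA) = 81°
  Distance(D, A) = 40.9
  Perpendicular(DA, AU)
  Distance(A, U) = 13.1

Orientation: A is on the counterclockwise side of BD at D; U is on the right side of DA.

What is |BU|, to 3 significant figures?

57.8

B is at the origin; BD runs at -7.6° with length 32.7, so D = 32.7·(cos -7.6°, sin -7.6°) = (32.4, -4.32). ∠BDA = 81.0°, so DA runs at -7.6° + (180° − 81.0°) = 91.4° from the x-axis; with |DA| = 40.9, A = D + 40.9·(cos 91.4°, sin 91.4°) = (31.4, 36.6). The perpendicularity gives AU at right angles to DA; with |AU| = 13.1 on the right of DA, U = A + 13.1·(1.00, 0.0244) = (44.5, 36.9). Then |BU| = |U − B| = 57.8.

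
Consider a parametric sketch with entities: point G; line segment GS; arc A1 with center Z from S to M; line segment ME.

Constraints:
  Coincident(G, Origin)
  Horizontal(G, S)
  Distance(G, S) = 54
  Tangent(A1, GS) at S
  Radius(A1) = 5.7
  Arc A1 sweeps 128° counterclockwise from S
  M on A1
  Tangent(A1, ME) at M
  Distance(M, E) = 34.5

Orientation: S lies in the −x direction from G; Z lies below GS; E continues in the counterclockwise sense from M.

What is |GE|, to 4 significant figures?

52.08

On A1, S sits at bearing 90° from Z; a 128° counterclockwise sweep puts M at bearing 218°, so M = Z + 5.7·(cos 218°, sin 218°) = (-58.49, -9.209). The tangent condition forces ZM to be normal to ME, so ME runs along (−sin 218°, cos 218°); with |ME| = 34.5, E = (-37.25, -36.40). Then |GE| = |E − G| = 52.08.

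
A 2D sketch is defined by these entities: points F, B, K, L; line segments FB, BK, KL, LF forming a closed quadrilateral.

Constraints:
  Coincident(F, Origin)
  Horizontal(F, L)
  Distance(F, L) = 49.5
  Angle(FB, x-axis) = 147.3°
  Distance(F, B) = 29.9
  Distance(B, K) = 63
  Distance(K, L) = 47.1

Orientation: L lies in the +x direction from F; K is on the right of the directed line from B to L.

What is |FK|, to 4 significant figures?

35.64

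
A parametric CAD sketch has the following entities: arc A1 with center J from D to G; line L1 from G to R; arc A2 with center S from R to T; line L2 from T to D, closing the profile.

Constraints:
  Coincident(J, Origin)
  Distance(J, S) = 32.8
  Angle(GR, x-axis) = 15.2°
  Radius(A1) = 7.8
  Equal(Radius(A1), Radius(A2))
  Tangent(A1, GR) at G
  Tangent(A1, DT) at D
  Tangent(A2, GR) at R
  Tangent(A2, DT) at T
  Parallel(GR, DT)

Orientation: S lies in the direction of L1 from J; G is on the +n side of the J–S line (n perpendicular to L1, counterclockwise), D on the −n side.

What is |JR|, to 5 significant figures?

33.715

Tangency of A1 to both parallel lines with radius 7.8 puts G and D at J ± 7.8·n: G = (-2.0451, 7.5271), D = (2.0451, -7.5271). Equal radii place R and T the same way about S: R = S + 7.8·n = (29.607, 16.127), T = S − 7.8·n = (33.698, 1.0727). Then |JR| = |R − J| = 33.715.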